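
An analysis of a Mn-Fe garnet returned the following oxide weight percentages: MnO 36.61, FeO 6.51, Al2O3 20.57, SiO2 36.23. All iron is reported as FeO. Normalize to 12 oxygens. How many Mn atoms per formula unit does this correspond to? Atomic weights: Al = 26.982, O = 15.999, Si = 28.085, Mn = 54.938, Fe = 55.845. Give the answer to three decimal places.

MnO (M=70.937): mol = 0.51609; Mn = 0.51609, O = 0.51609.
FeO (M=71.844): mol = 0.09061; Fe = 0.09061, O = 0.09061.
Al2O3 (M=101.961): mol = 0.20174; Al = 0.40348, O = 0.60522.
SiO2 (M=60.083): mol = 0.60300; Si = 0.60300, O = 1.20600.
ΣO = 2.41792; factor = 12/ΣO = 4.96294.
Mn apfu = 0.51609 × 4.96294 = 2.561.

2.561 Mn apfu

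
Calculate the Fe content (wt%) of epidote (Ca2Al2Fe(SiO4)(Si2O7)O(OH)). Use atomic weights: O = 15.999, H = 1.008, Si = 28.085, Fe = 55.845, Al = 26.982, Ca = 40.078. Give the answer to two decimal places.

Molar mass of Ca2Al2Fe(SiO4)(Si2O7)O(OH): 2*40.078 + 2*26.982 + 1*55.845 + 3*28.085 + 13*15.999 + 1*1.008 = 483.215 g/mol.
Mass of Fe per formula unit: 1 × 55.845 = 55.845 g.
Weight fraction Fe = 55.845 / 483.215 = 0.1156.

11.56 wt%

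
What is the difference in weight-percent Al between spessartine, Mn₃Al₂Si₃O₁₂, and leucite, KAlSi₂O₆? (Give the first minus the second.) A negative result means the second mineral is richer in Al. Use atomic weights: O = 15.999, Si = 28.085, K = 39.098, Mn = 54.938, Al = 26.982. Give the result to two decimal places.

First mineral: 53.964 g Al in 495.021 g formula = 10.90 wt% Al.
Second mineral: 26.982 g Al in 218.244 g formula = 12.36 wt% Al.
10.90% − 12.36% gives a difference of -1.46 percentage points.

-1.46 percentage points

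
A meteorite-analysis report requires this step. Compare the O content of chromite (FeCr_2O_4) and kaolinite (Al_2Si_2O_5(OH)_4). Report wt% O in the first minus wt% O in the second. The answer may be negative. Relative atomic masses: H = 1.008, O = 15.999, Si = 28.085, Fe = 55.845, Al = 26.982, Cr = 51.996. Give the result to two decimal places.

O in FeCr_2O_4: molar mass 223.833 g/mol; 4×15.999 = 63.996 g → 28.59 wt%.
O in Al_2Si_2O_5(OH)_4: molar mass 258.157 g/mol; 9×15.999 = 143.991 g → 55.78 wt%.
Difference = 28.59 − 55.78 = -27.19 percentage points.

-27.19 percentage points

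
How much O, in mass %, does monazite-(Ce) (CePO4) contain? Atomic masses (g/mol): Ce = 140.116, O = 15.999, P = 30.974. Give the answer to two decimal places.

Formula mass = 1·140.116 + 1·30.974 + 4·15.999 = 235.086 g/mol, of which 63.996 g is O.
So O makes up 63.996/235.086 = 0.2722 of the mass, i.e. 27.22%.

27.22 mass %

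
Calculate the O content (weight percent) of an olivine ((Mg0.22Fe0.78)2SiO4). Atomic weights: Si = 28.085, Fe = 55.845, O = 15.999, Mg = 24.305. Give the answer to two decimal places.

Molar mass of (Mg0.22Fe0.78)2SiO4: 0.44·24.305 + 1.56·55.845 + 1·28.085 + 4·15.999 = 189.893 g/mol.
Mass of O per formula unit: 4 × 15.999 = 63.996 g.
Weight fraction O = 63.996 / 189.893 = 0.3370.

33.70 weight percent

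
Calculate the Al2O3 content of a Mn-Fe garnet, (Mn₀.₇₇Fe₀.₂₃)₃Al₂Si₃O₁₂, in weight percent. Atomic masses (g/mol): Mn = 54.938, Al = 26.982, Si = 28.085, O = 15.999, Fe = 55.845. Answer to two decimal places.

Formula mass = 495.647 g/mol.
2 Al → 1.0000 mol Al2O3 per formula unit; M(Al2O3) = 101.961, so Al2O3 mass = 101.961 g.
101.961/495.647 × 100 = 20.57 wt%.

20.57 wt%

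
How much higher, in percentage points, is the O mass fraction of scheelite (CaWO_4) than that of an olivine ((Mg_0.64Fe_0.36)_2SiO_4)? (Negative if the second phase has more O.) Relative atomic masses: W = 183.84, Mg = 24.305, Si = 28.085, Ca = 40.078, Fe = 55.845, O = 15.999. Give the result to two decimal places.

-16.94 percentage points

M(CaWO_4) = 287.914 g/mol, so wt% O = 63.996/287.914 × 100 = 22.23%.
M((Mg_0.64Fe_0.36)_2SiO_4) = 163.400 g/mol, so wt% O = 63.996/163.400 × 100 = 39.17%.
22.23 − 39.17 = -16.94 pp.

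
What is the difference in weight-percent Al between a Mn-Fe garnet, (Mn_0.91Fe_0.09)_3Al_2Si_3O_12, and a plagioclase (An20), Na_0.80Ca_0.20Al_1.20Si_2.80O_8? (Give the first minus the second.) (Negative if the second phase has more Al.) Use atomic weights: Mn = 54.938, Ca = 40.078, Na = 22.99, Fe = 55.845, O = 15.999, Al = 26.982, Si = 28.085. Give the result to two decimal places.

-1.30 percentage points

First mineral: 53.964 g Al in 495.266 g formula = 10.90 wt% Al.
Second mineral: 32.378 g Al in 265.416 g formula = 12.20 wt% Al.
10.90% − 12.20% gives a difference of -1.30 percentage points.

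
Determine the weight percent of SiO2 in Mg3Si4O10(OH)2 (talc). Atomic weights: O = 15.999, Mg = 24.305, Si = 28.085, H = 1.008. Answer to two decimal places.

Molar mass of Mg3Si4O10(OH)2 = 3·24.305 + 4·28.085 + 12·15.999 + 2·1.008 = 379.259 g/mol.
Each formula unit contains 4 Si, equivalent to 4/1 = 4.0000 mol SiO2.
M(SiO2) = 1×28.085 + 2×15.999 = 60.083 g/mol.
Mass of SiO2 per formula unit = 4.0000 × 60.083 = 240.332 g.
SiO2 wt% = 240.332 / 379.259 × 100 = 63.37%.

63.37 wt%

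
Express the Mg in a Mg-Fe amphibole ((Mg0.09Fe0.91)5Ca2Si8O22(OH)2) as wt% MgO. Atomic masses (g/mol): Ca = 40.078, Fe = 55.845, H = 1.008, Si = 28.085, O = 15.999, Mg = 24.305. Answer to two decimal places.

Molar mass of (Mg0.09Fe0.91)5Ca2Si8O22(OH)2 = 0.45×24.305 + 4.55×55.845 + 2×40.078 + 8×28.085 + 24×15.999 + 2×1.008 = 955.860 g/mol.
Each formula unit contains 0.45 Mg, equivalent to 0.45/1 = 0.4500 mol MgO.
M(MgO) = 1×24.305 + 1×15.999 = 40.304 g/mol.
Mass of MgO per formula unit = 0.4500 × 40.304 = 18.137 g.
MgO wt% = 18.137 / 955.860 × 100 = 1.90%.

1.90 wt%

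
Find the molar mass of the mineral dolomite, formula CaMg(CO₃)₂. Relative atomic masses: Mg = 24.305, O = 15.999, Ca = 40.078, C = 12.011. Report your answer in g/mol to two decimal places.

184.40 g/mol

M = 1(40.078) + 1(24.305) + 2(12.011) + 6(15.999)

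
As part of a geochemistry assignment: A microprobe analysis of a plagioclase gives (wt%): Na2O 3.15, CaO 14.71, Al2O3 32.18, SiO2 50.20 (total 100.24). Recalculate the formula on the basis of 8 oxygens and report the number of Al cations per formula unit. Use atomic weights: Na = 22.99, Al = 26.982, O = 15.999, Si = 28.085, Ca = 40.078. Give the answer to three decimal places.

Na2O: 3.15/61.979 = 0.05082 mol → 0.10164 mol Na, 0.05082 mol O.
CaO: 14.71/56.077 = 0.26232 mol → 0.26232 mol Ca, 0.26232 mol O.
Al2O3: 32.18/101.961 = 0.31561 mol → 0.63122 mol Al, 0.94683 mol O.
SiO2: 50.20/60.083 = 0.83551 mol → 0.83551 mol Si, 1.67102 mol O.
Total oxygen = 2.93099 mol. Normalization factor = 8/2.93099 = 2.72945.
Al per 8 O = 0.63122 × 2.72945 = 1.723.

1.723 Al apfu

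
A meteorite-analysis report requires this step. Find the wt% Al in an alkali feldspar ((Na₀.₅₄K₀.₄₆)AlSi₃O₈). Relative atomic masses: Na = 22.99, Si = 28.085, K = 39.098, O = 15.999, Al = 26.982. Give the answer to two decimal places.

10.01 weight percent

Molar mass of (Na₀.₅₄K₀.₄₆)AlSi₃O₈: 0.54·22.99 + 0.46·39.098 + 1·26.982 + 3·28.085 + 8·15.999 = 269.629 g/mol.
Mass of Al per formula unit: 1 × 26.982 = 26.982 g.
Weight fraction Al = 26.982 / 269.629 = 0.1001.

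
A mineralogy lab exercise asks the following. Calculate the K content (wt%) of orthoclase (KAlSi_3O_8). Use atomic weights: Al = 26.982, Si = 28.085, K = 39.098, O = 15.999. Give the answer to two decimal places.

Formula mass = 1·39.098 + 1·26.982 + 3·28.085 + 8·15.999 = 278.327 g/mol, of which 39.098 g is K.
So K makes up 39.098/278.327 = 0.1405 of the mass, i.e. 14.05%.

14.05 wt%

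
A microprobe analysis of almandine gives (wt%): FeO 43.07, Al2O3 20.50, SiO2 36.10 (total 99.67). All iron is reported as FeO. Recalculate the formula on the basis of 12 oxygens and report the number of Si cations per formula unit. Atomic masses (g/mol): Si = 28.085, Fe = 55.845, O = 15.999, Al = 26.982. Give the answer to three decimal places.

2.999 Si apfu

FeO: 43.07/71.844 = 0.59949 mol → 0.59949 mol Fe, 0.59949 mol O.
Al2O3: 20.50/101.961 = 0.20106 mol → 0.40212 mol Al, 0.60318 mol O.
SiO2: 36.10/60.083 = 0.60084 mol → 0.60084 mol Si, 1.20168 mol O.
Total oxygen = 2.40435 mol. Normalization factor = 12/2.40435 = 4.99095.
Si per 12 O = 0.60084 × 4.99095 = 2.999.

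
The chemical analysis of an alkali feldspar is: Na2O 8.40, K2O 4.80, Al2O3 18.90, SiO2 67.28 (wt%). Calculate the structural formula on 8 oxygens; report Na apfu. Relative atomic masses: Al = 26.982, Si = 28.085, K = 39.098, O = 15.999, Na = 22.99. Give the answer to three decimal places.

0.727 Na apfu

Na2O (M=61.979): mol = 0.13553; Na = 0.27106, O = 0.13553.
K2O (M=94.195): mol = 0.05096; K = 0.10192, O = 0.05096.
Al2O3 (M=101.961): mol = 0.18536; Al = 0.37072, O = 0.55608.
SiO2 (M=60.083): mol = 1.11978; Si = 1.11978, O = 2.23956.
ΣO = 2.98213; factor = 8/ΣO = 2.68265.
Na apfu = 0.27106 × 2.68265 = 0.727.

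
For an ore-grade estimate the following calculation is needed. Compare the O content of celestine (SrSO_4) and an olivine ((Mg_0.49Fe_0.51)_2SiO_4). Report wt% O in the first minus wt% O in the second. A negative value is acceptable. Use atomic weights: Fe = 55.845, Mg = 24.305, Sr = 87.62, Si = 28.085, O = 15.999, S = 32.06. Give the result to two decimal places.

O in SrSO_4: molar mass 183.676 g/mol; 4×15.999 = 63.996 g → 34.84 wt%.
O in (Mg_0.49Fe_0.51)_2SiO_4: molar mass 172.862 g/mol; 4×15.999 = 63.996 g → 37.02 wt%.
Difference = 34.84 − 37.02 = -2.18 percentage points.

-2.18 percentage points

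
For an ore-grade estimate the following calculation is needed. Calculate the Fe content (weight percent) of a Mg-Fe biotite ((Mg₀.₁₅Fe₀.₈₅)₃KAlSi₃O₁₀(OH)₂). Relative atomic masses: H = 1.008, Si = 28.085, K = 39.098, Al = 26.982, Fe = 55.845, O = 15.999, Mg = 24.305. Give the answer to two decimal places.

28.61 weight percent

M((Mg₀.₁₅Fe₀.₈₅)₃KAlSi₃O₁₀(OH)₂) = 497.681 g/mol.
Fe contributes 2.55 × 55.845 = 142.405 g per mole.
142.405/497.681 = 0.2861 → 28.61%.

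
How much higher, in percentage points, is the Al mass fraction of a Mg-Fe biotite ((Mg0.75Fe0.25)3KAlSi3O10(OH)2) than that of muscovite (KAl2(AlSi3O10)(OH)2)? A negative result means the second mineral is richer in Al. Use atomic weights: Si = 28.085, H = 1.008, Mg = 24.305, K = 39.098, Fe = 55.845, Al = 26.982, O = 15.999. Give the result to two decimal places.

-14.20 percentage points

M((Mg0.75Fe0.25)3KAlSi3O10(OH)2) = 440.909 g/mol, so wt% Al = 26.982/440.909 × 100 = 6.12%.
M(KAl2(AlSi3O10)(OH)2) = 398.303 g/mol, so wt% Al = 80.946/398.303 × 100 = 20.32%.
6.12 − 20.32 = -14.20 pp.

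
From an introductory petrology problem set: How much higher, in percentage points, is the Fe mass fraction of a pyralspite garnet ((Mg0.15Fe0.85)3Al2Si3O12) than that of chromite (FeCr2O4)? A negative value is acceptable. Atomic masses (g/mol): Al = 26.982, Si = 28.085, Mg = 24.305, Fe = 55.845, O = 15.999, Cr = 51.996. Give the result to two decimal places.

4.50 percentage points

First mineral: 142.405 g Fe in 483.549 g formula = 29.45 wt% Fe.
Second mineral: 55.845 g Fe in 223.833 g formula = 24.95 wt% Fe.
29.45% − 24.95% gives a difference of 4.50 percentage points.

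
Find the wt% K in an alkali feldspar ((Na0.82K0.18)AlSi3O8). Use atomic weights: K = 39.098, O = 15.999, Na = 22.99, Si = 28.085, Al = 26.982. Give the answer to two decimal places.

M((Na0.82K0.18)AlSi3O8) = 265.118 g/mol.
K contributes 0.18 × 39.098 = 7.038 g per mole.
7.038/265.118 = 0.0265 → 2.65%.

2.65 wt%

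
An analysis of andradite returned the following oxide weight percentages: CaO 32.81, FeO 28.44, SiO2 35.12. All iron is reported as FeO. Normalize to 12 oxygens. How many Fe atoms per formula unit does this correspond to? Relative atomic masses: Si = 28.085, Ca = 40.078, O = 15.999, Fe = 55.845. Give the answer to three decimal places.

2.209 Fe apfu

CaO (M=56.077): mol = 0.58509; Ca = 0.58509, O = 0.58509.
FeO (M=71.844): mol = 0.39586; Fe = 0.39586, O = 0.39586.
SiO2 (M=60.083): mol = 0.58452; Si = 0.58452, O = 1.16904.
ΣO = 2.14999; factor = 12/ΣO = 5.58142.
Fe apfu = 0.39586 × 5.58142 = 2.209.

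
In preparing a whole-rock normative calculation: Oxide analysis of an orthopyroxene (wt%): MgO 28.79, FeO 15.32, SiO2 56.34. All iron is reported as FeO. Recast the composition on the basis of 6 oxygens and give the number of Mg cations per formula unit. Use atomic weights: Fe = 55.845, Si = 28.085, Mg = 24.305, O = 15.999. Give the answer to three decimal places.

1.529 Mg apfu

28.79 wt% MgO ÷ 40.304 g/mol = 0.71432 mol, giving 0.71432 Mg and 0.71432 O.
15.32 wt% FeO ÷ 71.844 g/mol = 0.21324 mol, giving 0.21324 Fe and 0.21324 O.
56.34 wt% SiO2 ÷ 60.083 g/mol = 0.93770 mol, giving 0.93770 Si and 1.87540 O.
Oxygen sums to 2.80296; scaling by 6/2.80296 = 2.14059 puts the formula on 6 O.
Mg: 0.71432 × 2.14059 = 1.529 atoms per formula unit.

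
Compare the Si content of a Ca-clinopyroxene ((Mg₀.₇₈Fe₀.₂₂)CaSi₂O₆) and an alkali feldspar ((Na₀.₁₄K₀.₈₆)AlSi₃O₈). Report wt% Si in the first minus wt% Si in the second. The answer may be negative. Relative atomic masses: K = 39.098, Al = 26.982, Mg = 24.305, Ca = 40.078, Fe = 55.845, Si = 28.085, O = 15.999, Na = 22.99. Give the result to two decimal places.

-5.39 percentage points

Si in (Mg₀.₇₈Fe₀.₂₂)CaSi₂O₆: molar mass 223.486 g/mol; 2×28.085 = 56.170 g → 25.13 wt%.
Si in (Na₀.₁₄K₀.₈₆)AlSi₃O₈: molar mass 276.072 g/mol; 3×28.085 = 84.255 g → 30.52 wt%.
Difference = 25.13 − 30.52 = -5.39 percentage points.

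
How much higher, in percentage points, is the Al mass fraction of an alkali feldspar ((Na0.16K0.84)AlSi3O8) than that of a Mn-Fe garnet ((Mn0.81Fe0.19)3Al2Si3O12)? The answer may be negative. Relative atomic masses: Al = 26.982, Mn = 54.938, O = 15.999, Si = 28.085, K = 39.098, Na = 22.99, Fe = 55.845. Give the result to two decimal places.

-1.11 percentage points

M((Na0.16K0.84)AlSi3O8) = 275.750 g/mol, so wt% Al = 26.982/275.750 × 100 = 9.78%.
M((Mn0.81Fe0.19)3Al2Si3O12) = 495.538 g/mol, so wt% Al = 53.964/495.538 × 100 = 10.89%.
9.78 − 10.89 = -1.11 pp.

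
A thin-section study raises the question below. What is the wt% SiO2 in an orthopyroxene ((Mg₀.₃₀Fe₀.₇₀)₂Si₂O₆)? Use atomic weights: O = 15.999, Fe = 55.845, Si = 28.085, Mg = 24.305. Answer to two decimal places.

49.06 wt%

Formula mass = 244.930 g/mol.
2 Si → 2.0000 mol SiO2 per formula unit; M(SiO2) = 60.083, so SiO2 mass = 120.166 g.
120.166/244.930 × 100 = 49.06 wt%.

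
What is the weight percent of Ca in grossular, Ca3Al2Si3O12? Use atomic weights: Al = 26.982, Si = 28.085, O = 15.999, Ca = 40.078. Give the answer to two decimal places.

M(Ca3Al2Si3O12) = 450.441 g/mol.
Ca contributes 3 × 40.078 = 120.234 g per mole.
120.234/450.441 = 0.2669 → 26.69%.

26.69 weight percent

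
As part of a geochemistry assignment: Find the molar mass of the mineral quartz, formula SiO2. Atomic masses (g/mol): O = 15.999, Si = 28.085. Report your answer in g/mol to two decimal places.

The formula mass is the sum 1×28.085 + 2×15.999.

60.08 g/mol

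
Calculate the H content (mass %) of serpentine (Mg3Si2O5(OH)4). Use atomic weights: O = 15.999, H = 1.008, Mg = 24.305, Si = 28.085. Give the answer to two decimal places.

M(Mg3Si2O5(OH)4) = 277.108 g/mol.
H contributes 4 × 1.008 = 4.032 g per mole.
4.032/277.108 = 0.0146 → 1.46%.

1.46 mass %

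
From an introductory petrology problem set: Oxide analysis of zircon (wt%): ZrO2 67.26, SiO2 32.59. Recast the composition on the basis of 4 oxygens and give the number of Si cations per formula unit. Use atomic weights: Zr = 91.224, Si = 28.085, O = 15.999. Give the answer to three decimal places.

0.997 Si apfu

ZrO2 (M=123.222): mol = 0.54584; Zr = 0.54584, O = 1.09168.
SiO2 (M=60.083): mol = 0.54242; Si = 0.54242, O = 1.08484.
ΣO = 2.17652; factor = 4/ΣO = 1.83780.
Si apfu = 0.54242 × 1.83780 = 0.997.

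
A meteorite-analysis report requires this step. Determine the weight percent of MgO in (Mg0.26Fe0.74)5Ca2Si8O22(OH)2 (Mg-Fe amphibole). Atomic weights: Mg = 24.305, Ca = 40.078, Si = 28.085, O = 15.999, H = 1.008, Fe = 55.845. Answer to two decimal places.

5.64 wt%

Molar mass of (Mg0.26Fe0.74)5Ca2Si8O22(OH)2 = 1.30×24.305 + 3.70×55.845 + 2×40.078 + 8×28.085 + 24×15.999 + 2×1.008 = 929.051 g/mol.
Each formula unit contains 1.30 Mg, equivalent to 1.30/1 = 1.3000 mol MgO.
M(MgO) = 1×24.305 + 1×15.999 = 40.304 g/mol.
Mass of MgO per formula unit = 1.3000 × 40.304 = 52.395 g.
MgO wt% = 52.395 / 929.051 × 100 = 5.64%.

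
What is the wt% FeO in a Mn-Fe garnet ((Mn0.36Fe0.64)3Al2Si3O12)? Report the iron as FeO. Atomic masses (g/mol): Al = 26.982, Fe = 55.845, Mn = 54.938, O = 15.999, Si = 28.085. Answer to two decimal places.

27.77 wt%

M((Mn0.36Fe0.64)3Al2Si3O12) = 496.762 g/mol; M(FeO) = 71.844 g/mol.
Moles FeO per formula unit = 1.92 Fe ÷ 1 = 1.9200.
FeO fraction = (1.9200 × 71.844) / 496.762 = 137.940/496.762 = 0.2777.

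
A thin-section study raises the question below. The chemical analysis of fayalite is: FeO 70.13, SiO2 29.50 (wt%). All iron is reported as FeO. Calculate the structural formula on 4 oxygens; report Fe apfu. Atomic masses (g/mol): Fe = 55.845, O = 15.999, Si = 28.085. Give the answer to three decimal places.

70.13 wt% FeO ÷ 71.844 g/mol = 0.97614 mol, giving 0.97614 Fe and 0.97614 O.
29.50 wt% SiO2 ÷ 60.083 g/mol = 0.49099 mol, giving 0.49099 Si and 0.98198 O.
Oxygen sums to 1.95812; scaling by 4/1.95812 = 2.04278 puts the formula on 4 O.
Fe: 0.97614 × 2.04278 = 1.994 atoms per formula unit.

1.994 Fe apfu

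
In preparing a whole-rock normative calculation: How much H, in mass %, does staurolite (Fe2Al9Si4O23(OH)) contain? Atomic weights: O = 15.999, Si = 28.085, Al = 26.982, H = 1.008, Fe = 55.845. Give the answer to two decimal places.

M(Fe2Al9Si4O23(OH)) = 851.852 g/mol.
H contributes 1 × 1.008 = 1.008 g per mole.
1.008/851.852 = 0.0012 → 0.12%.

0.12 mass %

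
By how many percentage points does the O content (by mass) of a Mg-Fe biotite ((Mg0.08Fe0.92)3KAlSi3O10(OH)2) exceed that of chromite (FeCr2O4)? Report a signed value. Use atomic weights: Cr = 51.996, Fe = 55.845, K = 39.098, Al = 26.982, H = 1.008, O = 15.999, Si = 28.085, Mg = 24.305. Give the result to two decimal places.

9.48 percentage points

O in (Mg0.08Fe0.92)3KAlSi3O10(OH)2: molar mass 504.304 g/mol; 12×15.999 = 191.988 g → 38.07 wt%.
O in FeCr2O4: molar mass 223.833 g/mol; 4×15.999 = 63.996 g → 28.59 wt%.
Difference = 38.07 − 28.59 = 9.48 percentage points.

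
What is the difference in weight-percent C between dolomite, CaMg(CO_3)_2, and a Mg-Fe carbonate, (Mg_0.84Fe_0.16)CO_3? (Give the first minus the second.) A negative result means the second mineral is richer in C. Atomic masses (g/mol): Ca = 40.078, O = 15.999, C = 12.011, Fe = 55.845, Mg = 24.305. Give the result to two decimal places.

-0.41 percentage points

First mineral: 24.022 g C in 184.399 g formula = 13.03 wt% C.
Second mineral: 12.011 g C in 89.359 g formula = 13.44 wt% C.
13.03% − 13.44% gives a difference of -0.41 percentage points.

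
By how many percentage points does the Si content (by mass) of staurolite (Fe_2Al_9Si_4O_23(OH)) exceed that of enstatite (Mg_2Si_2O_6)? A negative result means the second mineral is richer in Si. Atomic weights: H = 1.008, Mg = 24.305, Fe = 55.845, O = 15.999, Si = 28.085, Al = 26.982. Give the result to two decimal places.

M(Fe_2Al_9Si_4O_23(OH)) = 851.852 g/mol, so wt% Si = 112.340/851.852 × 100 = 13.19%.
M(Mg_2Si_2O_6) = 200.774 g/mol, so wt% Si = 56.170/200.774 × 100 = 27.98%.
13.19 − 27.98 = -14.79 pp.

-14.79 percentage points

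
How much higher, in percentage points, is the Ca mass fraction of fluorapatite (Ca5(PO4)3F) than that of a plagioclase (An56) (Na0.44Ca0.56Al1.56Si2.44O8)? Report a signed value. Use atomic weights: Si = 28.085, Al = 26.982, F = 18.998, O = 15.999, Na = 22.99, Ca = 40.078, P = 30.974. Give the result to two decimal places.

First mineral: 200.390 g Ca in 504.298 g formula = 39.74 wt% Ca.
Second mineral: 22.444 g Ca in 271.171 g formula = 8.28 wt% Ca.
39.74% − 8.28% gives a difference of 31.46 percentage points.

31.46 percentage points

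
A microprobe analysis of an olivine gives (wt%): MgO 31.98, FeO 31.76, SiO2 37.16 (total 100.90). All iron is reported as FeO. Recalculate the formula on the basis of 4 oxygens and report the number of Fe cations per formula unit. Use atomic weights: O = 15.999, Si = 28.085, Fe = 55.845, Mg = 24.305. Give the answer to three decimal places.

0.715 Fe apfu

31.98 wt% MgO ÷ 40.304 g/mol = 0.79347 mol, giving 0.79347 Mg and 0.79347 O.
31.76 wt% FeO ÷ 71.844 g/mol = 0.44207 mol, giving 0.44207 Fe and 0.44207 O.
37.16 wt% SiO2 ÷ 60.083 g/mol = 0.61848 mol, giving 0.61848 Si and 1.23696 O.
Oxygen sums to 2.47250; scaling by 4/2.47250 = 1.61780 puts the formula on 4 O.
Fe: 0.44207 × 1.61780 = 0.715 atoms per formula unit.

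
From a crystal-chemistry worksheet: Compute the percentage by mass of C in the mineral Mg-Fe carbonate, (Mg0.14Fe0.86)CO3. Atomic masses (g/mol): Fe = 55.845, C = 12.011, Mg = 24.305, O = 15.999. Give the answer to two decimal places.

10.78 wt%

Molar mass of (Mg0.14Fe0.86)CO3: 0.14*24.305 + 0.86*55.845 + 1*12.011 + 3*15.999 = 111.437 g/mol.
Mass of C per formula unit: 1 × 12.011 = 12.011 g.
Weight fraction C = 12.011 / 111.437 = 0.1078.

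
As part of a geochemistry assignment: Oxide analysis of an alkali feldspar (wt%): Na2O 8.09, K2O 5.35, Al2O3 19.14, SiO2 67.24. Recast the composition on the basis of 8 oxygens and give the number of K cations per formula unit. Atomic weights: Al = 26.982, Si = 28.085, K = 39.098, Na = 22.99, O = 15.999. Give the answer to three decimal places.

8.09 wt% Na2O ÷ 61.979 g/mol = 0.13053 mol, giving 0.26106 Na and 0.13053 O.
5.35 wt% K2O ÷ 94.195 g/mol = 0.05680 mol, giving 0.11360 K and 0.05680 O.
19.14 wt% Al2O3 ÷ 101.961 g/mol = 0.18772 mol, giving 0.37544 Al and 0.56316 O.
67.24 wt% SiO2 ÷ 60.083 g/mol = 1.11912 mol, giving 1.11912 Si and 2.23824 O.
Oxygen sums to 2.98873; scaling by 8/2.98873 = 2.67672 puts the formula on 8 O.
K: 0.11360 × 2.67672 = 0.304 atoms per formula unit.

0.304 K apfu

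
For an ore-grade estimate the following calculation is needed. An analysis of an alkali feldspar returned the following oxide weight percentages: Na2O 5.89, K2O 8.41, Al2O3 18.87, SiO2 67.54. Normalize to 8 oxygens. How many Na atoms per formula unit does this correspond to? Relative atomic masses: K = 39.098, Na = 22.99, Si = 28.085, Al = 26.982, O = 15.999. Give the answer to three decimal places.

0.509 Na apfu

5.89 wt% Na2O ÷ 61.979 g/mol = 0.09503 mol, giving 0.19006 Na and 0.09503 O.
8.41 wt% K2O ÷ 94.195 g/mol = 0.08928 mol, giving 0.17856 K and 0.08928 O.
18.87 wt% Al2O3 ÷ 101.961 g/mol = 0.18507 mol, giving 0.37014 Al and 0.55521 O.
67.54 wt% SiO2 ÷ 60.083 g/mol = 1.12411 mol, giving 1.12411 Si and 2.24822 O.
Oxygen sums to 2.98774; scaling by 8/2.98774 = 2.67761 puts the formula on 8 O.
Na: 0.19006 × 2.67761 = 0.509 atoms per formula unit.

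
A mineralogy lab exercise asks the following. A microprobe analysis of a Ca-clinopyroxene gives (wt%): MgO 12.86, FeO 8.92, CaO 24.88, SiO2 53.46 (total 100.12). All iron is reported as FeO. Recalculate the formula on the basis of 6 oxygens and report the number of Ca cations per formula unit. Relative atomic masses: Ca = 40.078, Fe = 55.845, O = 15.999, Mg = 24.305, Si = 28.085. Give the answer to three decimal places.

12.86 wt% MgO ÷ 40.304 g/mol = 0.31908 mol, giving 0.31908 Mg and 0.31908 O.
8.92 wt% FeO ÷ 71.844 g/mol = 0.12416 mol, giving 0.12416 Fe and 0.12416 O.
24.88 wt% CaO ÷ 56.077 g/mol = 0.44368 mol, giving 0.44368 Ca and 0.44368 O.
53.46 wt% SiO2 ÷ 60.083 g/mol = 0.88977 mol, giving 0.88977 Si and 1.77954 O.
Oxygen sums to 2.66646; scaling by 6/2.66646 = 2.25017 puts the formula on 6 O.
Ca: 0.44368 × 2.25017 = 0.998 atoms per formula unit.

0.998 Ca apfu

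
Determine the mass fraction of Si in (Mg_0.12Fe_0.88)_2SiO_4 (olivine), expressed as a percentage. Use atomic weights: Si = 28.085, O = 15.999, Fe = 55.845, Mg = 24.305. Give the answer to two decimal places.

14.31 mass %

Formula mass = 0.24×24.305 + 1.76×55.845 + 1×28.085 + 4×15.999 = 196.201 g/mol, of which 28.085 g is Si.
So Si makes up 28.085/196.201 = 0.1431 of the mass, i.e. 14.31%.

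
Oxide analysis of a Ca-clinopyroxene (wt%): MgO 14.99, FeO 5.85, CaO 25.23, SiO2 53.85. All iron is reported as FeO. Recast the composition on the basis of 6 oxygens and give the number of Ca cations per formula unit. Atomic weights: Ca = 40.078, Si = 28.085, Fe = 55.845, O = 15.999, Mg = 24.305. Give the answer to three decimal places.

1.001 Ca apfu

MgO: 14.99/40.304 = 0.37192 mol → 0.37192 mol Mg, 0.37192 mol O.
FeO: 5.85/71.844 = 0.08143 mol → 0.08143 mol Fe, 0.08143 mol O.
CaO: 25.23/56.077 = 0.44992 mol → 0.44992 mol Ca, 0.44992 mol O.
SiO2: 53.85/60.083 = 0.89626 mol → 0.89626 mol Si, 1.79252 mol O.
Total oxygen = 2.69579 mol. Normalization factor = 6/2.69579 = 2.22569.
Ca per 6 O = 0.44992 × 2.22569 = 1.001.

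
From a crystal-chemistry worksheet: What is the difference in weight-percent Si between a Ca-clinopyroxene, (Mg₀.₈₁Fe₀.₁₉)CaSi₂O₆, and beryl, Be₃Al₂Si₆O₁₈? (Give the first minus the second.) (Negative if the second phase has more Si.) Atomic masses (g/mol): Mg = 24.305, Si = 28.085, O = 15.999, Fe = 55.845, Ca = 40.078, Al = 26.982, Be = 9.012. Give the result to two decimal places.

First mineral: 56.170 g Si in 222.540 g formula = 25.24 wt% Si.
Second mineral: 168.510 g Si in 537.492 g formula = 31.35 wt% Si.
25.24% − 31.35% gives a difference of -6.11 percentage points.

-6.11 percentage points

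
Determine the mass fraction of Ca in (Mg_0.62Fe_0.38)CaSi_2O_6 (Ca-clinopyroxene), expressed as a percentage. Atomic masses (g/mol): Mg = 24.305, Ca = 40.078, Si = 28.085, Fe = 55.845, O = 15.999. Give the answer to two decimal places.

17.54 wt%

Molar mass of (Mg_0.62Fe_0.38)CaSi_2O_6: 0.62×24.305 + 0.38×55.845 + 1×40.078 + 2×28.085 + 6×15.999 = 228.532 g/mol.
Mass of Ca per formula unit: 1 × 40.078 = 40.078 g.
Weight fraction Ca = 40.078 / 228.532 = 0.1754.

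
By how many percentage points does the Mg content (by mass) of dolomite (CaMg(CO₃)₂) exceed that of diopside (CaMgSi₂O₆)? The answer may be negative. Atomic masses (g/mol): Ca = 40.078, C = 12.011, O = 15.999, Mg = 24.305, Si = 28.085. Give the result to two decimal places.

Mg in CaMg(CO₃)₂: molar mass 184.399 g/mol; 1×24.305 = 24.305 g → 13.18 wt%.
Mg in CaMgSi₂O₆: molar mass 216.547 g/mol; 1×24.305 = 24.305 g → 11.22 wt%.
Difference = 13.18 − 11.22 = 1.96 percentage points.

1.96 percentage points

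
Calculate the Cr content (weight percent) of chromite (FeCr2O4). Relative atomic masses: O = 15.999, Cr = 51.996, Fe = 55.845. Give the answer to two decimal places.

46.46 weight percent

Molar mass of FeCr2O4: 1*55.845 + 2*51.996 + 4*15.999 = 223.833 g/mol.
Mass of Cr per formula unit: 2 × 51.996 = 103.992 g.
Weight fraction Cr = 103.992 / 223.833 = 0.4646.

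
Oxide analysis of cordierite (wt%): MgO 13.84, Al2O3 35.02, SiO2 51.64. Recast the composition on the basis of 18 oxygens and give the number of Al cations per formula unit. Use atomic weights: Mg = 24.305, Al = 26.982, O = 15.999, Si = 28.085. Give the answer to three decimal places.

3.998 Al apfu

MgO (M=40.304): mol = 0.34339; Mg = 0.34339, O = 0.34339.
Al2O3 (M=101.961): mol = 0.34346; Al = 0.68692, O = 1.03038.
SiO2 (M=60.083): mol = 0.85948; Si = 0.85948, O = 1.71896.
ΣO = 3.09273; factor = 18/ΣO = 5.82010.
Al apfu = 0.68692 × 5.82010 = 3.998.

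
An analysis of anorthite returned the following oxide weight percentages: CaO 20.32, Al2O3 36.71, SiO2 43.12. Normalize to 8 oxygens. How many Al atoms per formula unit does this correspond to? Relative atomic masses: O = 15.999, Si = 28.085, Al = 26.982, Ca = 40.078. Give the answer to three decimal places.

CaO: 20.32/56.077 = 0.36236 mol → 0.36236 mol Ca, 0.36236 mol O.
Al2O3: 36.71/101.961 = 0.36004 mol → 0.72008 mol Al, 1.08012 mol O.
SiO2: 43.12/60.083 = 0.71767 mol → 0.71767 mol Si, 1.43534 mol O.
Total oxygen = 2.87782 mol. Normalization factor = 8/2.87782 = 2.77988.
Al per 8 O = 0.72008 × 2.77988 = 2.002.

2.002 Al apfu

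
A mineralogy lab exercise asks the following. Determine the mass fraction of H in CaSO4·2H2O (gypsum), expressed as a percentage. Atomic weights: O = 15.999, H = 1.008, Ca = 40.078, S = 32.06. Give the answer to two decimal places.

Formula mass = 1·40.078 + 1·32.06 + 6·15.999 + 4·1.008 = 172.164 g/mol, of which 4.032 g is H.
So H makes up 4.032/172.164 = 0.0234 of the mass, i.e. 2.34%.

2.34 wt%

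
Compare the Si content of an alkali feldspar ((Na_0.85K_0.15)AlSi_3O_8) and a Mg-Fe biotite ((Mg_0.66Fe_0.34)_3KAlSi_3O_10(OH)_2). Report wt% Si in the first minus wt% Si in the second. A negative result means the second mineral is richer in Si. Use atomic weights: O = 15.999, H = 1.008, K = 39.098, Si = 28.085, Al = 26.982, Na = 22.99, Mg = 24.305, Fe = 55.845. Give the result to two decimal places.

Si in (Na_0.85K_0.15)AlSi_3O_8: molar mass 264.635 g/mol; 3×28.085 = 84.255 g → 31.84 wt%.
Si in (Mg_0.66Fe_0.34)_3KAlSi_3O_10(OH)_2: molar mass 449.425 g/mol; 3×28.085 = 84.255 g → 18.75 wt%.
Difference = 31.84 − 18.75 = 13.09 percentage points.

13.09 percentage points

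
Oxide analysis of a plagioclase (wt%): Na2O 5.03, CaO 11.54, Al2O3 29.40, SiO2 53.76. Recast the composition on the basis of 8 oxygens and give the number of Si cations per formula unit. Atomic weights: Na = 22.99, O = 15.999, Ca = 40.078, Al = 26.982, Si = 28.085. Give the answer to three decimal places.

Na2O (M=61.979): mol = 0.08116; Na = 0.16232, O = 0.08116.
CaO (M=56.077): mol = 0.20579; Ca = 0.20579, O = 0.20579.
Al2O3 (M=101.961): mol = 0.28835; Al = 0.57670, O = 0.86505.
SiO2 (M=60.083): mol = 0.89476; Si = 0.89476, O = 1.78952.
ΣO = 2.94152; factor = 8/ΣO = 2.71968.
Si apfu = 0.89476 × 2.71968 = 2.433.

2.433 Si apfu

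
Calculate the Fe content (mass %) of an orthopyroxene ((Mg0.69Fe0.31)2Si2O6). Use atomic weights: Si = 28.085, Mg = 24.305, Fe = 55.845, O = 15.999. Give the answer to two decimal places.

15.71 mass %

Molar mass of (Mg0.69Fe0.31)2Si2O6: 1.38·24.305 + 0.62·55.845 + 2·28.085 + 6·15.999 = 220.329 g/mol.
Mass of Fe per formula unit: 0.62 × 55.845 = 34.624 g.
Weight fraction Fe = 34.624 / 220.329 = 0.1571.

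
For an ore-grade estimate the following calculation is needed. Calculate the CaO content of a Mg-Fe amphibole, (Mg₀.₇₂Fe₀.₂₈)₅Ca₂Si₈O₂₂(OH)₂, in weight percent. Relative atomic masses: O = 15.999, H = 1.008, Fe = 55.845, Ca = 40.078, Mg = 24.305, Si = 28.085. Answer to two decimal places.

Molar mass of (Mg₀.₇₂Fe₀.₂₈)₅Ca₂Si₈O₂₂(OH)₂ = 3.60·24.305 + 1.40·55.845 + 2·40.078 + 8·28.085 + 24·15.999 + 2·1.008 = 856.509 g/mol.
Each formula unit contains 2 Ca, equivalent to 2/1 = 2.0000 mol CaO.
M(CaO) = 1×40.078 + 1×15.999 = 56.077 g/mol.
Mass of CaO per formula unit = 2.0000 × 56.077 = 112.154 g.
CaO wt% = 112.154 / 856.509 × 100 = 13.09%.

13.09 wt%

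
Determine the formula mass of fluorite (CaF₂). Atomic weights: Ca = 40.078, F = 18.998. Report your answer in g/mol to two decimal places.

78.07 g/mol

The formula mass is the sum 1(40.078) + 2(18.998).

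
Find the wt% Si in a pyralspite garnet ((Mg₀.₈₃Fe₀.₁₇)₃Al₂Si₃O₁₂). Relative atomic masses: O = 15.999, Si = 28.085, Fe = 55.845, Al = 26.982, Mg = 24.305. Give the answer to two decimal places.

20.10 weight percent

Formula mass = 2.49·24.305 + 0.51·55.845 + 2·26.982 + 3·28.085 + 12·15.999 = 419.207 g/mol, of which 84.255 g is Si.
So Si makes up 84.255/419.207 = 0.2010 of the mass, i.e. 20.10%.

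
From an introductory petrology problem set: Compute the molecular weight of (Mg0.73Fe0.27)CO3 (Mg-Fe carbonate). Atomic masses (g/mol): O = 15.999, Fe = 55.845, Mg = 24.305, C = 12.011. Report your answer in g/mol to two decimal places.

M = 0.73·24.305 + 0.27·55.845 + 1·12.011 + 3·15.999

92.83 g/mol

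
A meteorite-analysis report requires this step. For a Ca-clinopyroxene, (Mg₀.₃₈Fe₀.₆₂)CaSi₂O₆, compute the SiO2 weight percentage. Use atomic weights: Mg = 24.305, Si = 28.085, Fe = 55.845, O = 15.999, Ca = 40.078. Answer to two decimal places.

M((Mg₀.₃₈Fe₀.₆₂)CaSi₂O₆) = 236.102 g/mol; M(SiO2) = 60.083 g/mol.
Moles SiO2 per formula unit = 2 Si ÷ 1 = 2.0000.
SiO2 fraction = (2.0000 × 60.083) / 236.102 = 120.166/236.102 = 0.5090.

50.90 wt%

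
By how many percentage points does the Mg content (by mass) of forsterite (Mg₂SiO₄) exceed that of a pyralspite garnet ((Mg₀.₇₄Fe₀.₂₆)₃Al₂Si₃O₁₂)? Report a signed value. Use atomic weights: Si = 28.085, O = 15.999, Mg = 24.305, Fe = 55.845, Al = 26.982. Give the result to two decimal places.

21.94 percentage points

Mg in Mg₂SiO₄: molar mass 140.691 g/mol; 2×24.305 = 48.610 g → 34.55 wt%.
Mg in (Mg₀.₇₄Fe₀.₂₆)₃Al₂Si₃O₁₂: molar mass 427.723 g/mol; 2.22×24.305 = 53.957 g → 12.61 wt%.
Difference = 34.55 − 12.61 = 21.94 percentage points.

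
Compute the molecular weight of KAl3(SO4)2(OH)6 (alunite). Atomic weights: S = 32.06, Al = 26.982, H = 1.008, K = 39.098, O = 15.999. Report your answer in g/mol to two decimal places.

414.20 g/mol

K: 1 × 39.098 = 39.0980
Al: 3 × 26.982 = 80.9460
S: 2 × 32.06 = 64.1200
O: 14 × 15.999 = 223.9860
H: 6 × 1.008 = 6.0480
Summing the contributions gives the formula mass.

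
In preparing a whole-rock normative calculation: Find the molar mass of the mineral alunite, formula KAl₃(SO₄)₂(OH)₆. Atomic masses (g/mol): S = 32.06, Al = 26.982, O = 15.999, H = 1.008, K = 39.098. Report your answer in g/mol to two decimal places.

414.20 g/mol

K: 1 × 39.098 = 39.0980
Al: 3 × 26.982 = 80.9460
S: 2 × 32.06 = 64.1200
O: 14 × 15.999 = 223.9860
H: 6 × 1.008 = 6.0480
Summing the contributions gives the formula mass.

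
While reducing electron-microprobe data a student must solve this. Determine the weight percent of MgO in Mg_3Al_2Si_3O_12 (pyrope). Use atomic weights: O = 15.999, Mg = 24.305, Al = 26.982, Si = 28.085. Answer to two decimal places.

29.99 wt%

M(Mg_3Al_2Si_3O_12) = 403.122 g/mol; M(MgO) = 40.304 g/mol.
Moles MgO per formula unit = 3 Mg ÷ 1 = 3.0000.
MgO fraction = (3.0000 × 40.304) / 403.122 = 120.912/403.122 = 0.2999.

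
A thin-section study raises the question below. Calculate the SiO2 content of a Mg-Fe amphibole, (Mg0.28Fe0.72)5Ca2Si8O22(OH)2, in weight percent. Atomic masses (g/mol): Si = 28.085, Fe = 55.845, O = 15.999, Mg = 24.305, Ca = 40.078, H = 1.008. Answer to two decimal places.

Molar mass of (Mg0.28Fe0.72)5Ca2Si8O22(OH)2 = 1.40·24.305 + 3.60·55.845 + 2·40.078 + 8·28.085 + 24·15.999 + 2·1.008 = 925.897 g/mol.
Each formula unit contains 8 Si, equivalent to 8/1 = 8.0000 mol SiO2.
M(SiO2) = 1×28.085 + 2×15.999 = 60.083 g/mol.
Mass of SiO2 per formula unit = 8.0000 × 60.083 = 480.664 g.
SiO2 wt% = 480.664 / 925.897 × 100 = 51.91%.

51.91 wt%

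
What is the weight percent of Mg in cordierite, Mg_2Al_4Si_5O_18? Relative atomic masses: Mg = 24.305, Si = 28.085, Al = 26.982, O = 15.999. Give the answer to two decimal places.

8.31 wt%

M(Mg_2Al_4Si_5O_18) = 584.945 g/mol.
Mg contributes 2 × 24.305 = 48.610 g per mole.
48.610/584.945 = 0.0831 → 8.31%.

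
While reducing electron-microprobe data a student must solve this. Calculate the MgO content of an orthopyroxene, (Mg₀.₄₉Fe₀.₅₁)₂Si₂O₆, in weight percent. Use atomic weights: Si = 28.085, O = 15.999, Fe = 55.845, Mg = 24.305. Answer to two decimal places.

Formula mass = 232.945 g/mol.
0.98 Mg → 0.9800 mol MgO per formula unit; M(MgO) = 40.304, so MgO mass = 39.498 g.
39.498/232.945 × 100 = 16.96 wt%.

16.96 wt%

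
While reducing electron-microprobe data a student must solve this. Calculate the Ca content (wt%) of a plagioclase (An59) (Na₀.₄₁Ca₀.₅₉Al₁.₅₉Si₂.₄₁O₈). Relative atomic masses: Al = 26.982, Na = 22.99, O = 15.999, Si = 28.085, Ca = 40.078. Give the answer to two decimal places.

8.70 wt%

Formula mass = 0.41×22.99 + 0.59×40.078 + 1.59×26.982 + 2.41×28.085 + 8×15.999 = 271.650 g/mol, of which 23.646 g is Ca.
So Ca makes up 23.646/271.650 = 0.0870 of the mass, i.e. 8.70%.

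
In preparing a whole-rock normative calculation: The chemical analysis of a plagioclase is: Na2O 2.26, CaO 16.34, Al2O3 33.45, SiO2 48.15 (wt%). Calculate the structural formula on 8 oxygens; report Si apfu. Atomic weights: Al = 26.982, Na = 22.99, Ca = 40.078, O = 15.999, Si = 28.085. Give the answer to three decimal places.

2.26 wt% Na2O ÷ 61.979 g/mol = 0.03646 mol, giving 0.07292 Na and 0.03646 O.
16.34 wt% CaO ÷ 56.077 g/mol = 0.29139 mol, giving 0.29139 Ca and 0.29139 O.
33.45 wt% Al2O3 ÷ 101.961 g/mol = 0.32807 mol, giving 0.65614 Al and 0.98421 O.
48.15 wt% SiO2 ÷ 60.083 g/mol = 0.80139 mol, giving 0.80139 Si and 1.60278 O.
Oxygen sums to 2.91484; scaling by 8/2.91484 = 2.74458 puts the formula on 8 O.
Si: 0.80139 × 2.74458 = 2.199 atoms per formula unit.

2.199 Si apfu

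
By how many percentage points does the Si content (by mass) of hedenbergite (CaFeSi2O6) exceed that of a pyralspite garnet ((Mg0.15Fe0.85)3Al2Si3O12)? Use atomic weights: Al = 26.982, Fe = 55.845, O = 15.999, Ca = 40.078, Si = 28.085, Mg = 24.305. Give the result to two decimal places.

5.22 percentage points

First mineral: 56.170 g Si in 248.087 g formula = 22.64 wt% Si.
Second mineral: 84.255 g Si in 483.549 g formula = 17.42 wt% Si.
22.64% − 17.42% gives a difference of 5.22 percentage points.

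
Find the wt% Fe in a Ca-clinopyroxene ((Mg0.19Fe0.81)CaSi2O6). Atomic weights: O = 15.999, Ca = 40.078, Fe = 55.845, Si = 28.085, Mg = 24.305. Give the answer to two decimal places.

18.68 weight percent

Formula mass = 0.19·24.305 + 0.81·55.845 + 1·40.078 + 2·28.085 + 6·15.999 = 242.094 g/mol, of which 45.234 g is Fe.
So Fe makes up 45.234/242.094 = 0.1868 of the mass, i.e. 18.68%.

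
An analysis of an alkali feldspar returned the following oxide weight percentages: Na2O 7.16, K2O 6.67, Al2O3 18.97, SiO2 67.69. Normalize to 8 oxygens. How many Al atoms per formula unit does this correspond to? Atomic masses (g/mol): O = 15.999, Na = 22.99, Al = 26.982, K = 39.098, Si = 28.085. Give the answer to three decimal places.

7.16 wt% Na2O ÷ 61.979 g/mol = 0.11552 mol, giving 0.23104 Na and 0.11552 O.
6.67 wt% K2O ÷ 94.195 g/mol = 0.07081 mol, giving 0.14162 K and 0.07081 O.
18.97 wt% Al2O3 ÷ 101.961 g/mol = 0.18605 mol, giving 0.37210 Al and 0.55815 O.
67.69 wt% SiO2 ÷ 60.083 g/mol = 1.12661 mol, giving 1.12661 Si and 2.25322 O.
Oxygen sums to 2.99770; scaling by 8/2.99770 = 2.66871 puts the formula on 8 O.
Al: 0.37210 × 2.66871 = 0.993 atoms per formula unit.

0.993 Al apfu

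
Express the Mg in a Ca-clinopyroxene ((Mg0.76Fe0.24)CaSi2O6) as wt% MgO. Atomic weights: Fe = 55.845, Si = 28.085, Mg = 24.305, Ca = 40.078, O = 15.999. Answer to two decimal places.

Molar mass of (Mg0.76Fe0.24)CaSi2O6 = 0.76·24.305 + 0.24·55.845 + 1·40.078 + 2·28.085 + 6·15.999 = 224.117 g/mol.
Each formula unit contains 0.76 Mg, equivalent to 0.76/1 = 0.7600 mol MgO.
M(MgO) = 1×24.305 + 1×15.999 = 40.304 g/mol.
Mass of MgO per formula unit = 0.7600 × 40.304 = 30.631 g.
MgO wt% = 30.631 / 224.117 × 100 = 13.67%.

13.67 wt%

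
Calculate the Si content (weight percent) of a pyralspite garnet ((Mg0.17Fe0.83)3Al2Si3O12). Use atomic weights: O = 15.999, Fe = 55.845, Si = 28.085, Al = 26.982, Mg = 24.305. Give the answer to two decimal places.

17.49 weight percent

Molar mass of (Mg0.17Fe0.83)3Al2Si3O12: 0.51*24.305 + 2.49*55.845 + 2*26.982 + 3*28.085 + 12*15.999 = 481.657 g/mol.
Mass of Si per formula unit: 3 × 28.085 = 84.255 g.
Weight fraction Si = 84.255 / 481.657 = 0.1749.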